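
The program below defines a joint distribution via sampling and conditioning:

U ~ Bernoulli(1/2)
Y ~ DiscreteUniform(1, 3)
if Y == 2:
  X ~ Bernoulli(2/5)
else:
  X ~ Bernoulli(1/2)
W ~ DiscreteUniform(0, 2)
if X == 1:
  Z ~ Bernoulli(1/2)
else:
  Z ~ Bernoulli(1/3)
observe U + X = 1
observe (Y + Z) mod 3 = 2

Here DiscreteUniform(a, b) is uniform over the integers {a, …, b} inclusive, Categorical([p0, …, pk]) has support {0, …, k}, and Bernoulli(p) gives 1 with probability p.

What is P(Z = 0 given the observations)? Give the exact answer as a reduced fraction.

P(Z = 0 | obs) = 36/61

Enumerate traces; 12 have nonzero weight after conditioning:
  (U=0, Y=1, X=1, W=0, Z=1) weight 1/72
  (U=0, Y=1, X=1, W=1, Z=1) weight 1/72
  (U=0, Y=1, X=1, W=2, Z=1) weight 1/72
  (U=0, Y=2, X=1, W=0, Z=0) weight 1/90
  (U=0, Y=2, X=1, W=1, Z=0) weight 1/90
  (U=0, Y=2, X=1, W=2, Z=0) weight 1/90
  (U=1, Y=1, X=0, W=0, Z=1) weight 1/108
  (U=1, Y=1, X=0, W=1, Z=1) weight 1/108
  … 4 more
Group by Z:
  weight(Z=0) = 1/10
  weight(Z=1) = 5/72
Total weight = 1/10 + 5/72 = 61/360
P(Z=0 | obs) = 1/10 / 61/360 = 36/61
P(Z=1 | obs) = 5/72 / 61/360 = 25/61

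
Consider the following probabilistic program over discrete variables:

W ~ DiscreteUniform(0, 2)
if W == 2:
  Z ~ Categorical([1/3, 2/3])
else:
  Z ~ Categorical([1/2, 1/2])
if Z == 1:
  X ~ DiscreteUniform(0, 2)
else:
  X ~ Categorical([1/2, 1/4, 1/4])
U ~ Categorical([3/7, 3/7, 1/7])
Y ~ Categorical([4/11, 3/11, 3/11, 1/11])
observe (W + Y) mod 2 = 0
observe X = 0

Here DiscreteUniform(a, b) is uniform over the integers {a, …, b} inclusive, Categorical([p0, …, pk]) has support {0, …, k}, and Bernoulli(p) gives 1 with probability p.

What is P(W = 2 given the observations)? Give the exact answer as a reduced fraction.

P(W = 2 | obs) = 98/263

Enumerate traces; 36 have nonzero weight after conditioning:
  (W=0, Z=0, X=0, U=0, Y=0) weight 1/77
  (W=0, Z=0, X=0, U=0, Y=2) weight 3/308
  (W=0, Z=0, X=0, U=1, Y=0) weight 1/77
  (W=0, Z=0, X=0, U=1, Y=2) weight 3/308
  (W=0, Z=0, X=0, U=2, Y=0) weight 1/231
  (W=0, Z=0, X=0, U=2, Y=2) weight 1/308
  (W=0, Z=1, X=0, U=0, Y=0) weight 2/231
  (W=0, Z=1, X=0, U=0, Y=2) weight 1/154
  (W=1, Z=0, X=0, U=0, Y=1) weight 3/308
  (W=2, Z=0, X=0, U=0, Y=0) weight 2/231
  … 26 more
Group by W:
  weight(W=0) = 35/396
  weight(W=1) = 5/99
  weight(W=2) = 49/594
Total weight = 35/396 + 5/99 + 49/594 = 263/1188
P(W=0 | obs) = 35/396 / 263/1188 = 105/263
P(W=1 | obs) = 5/99 / 263/1188 = 60/263
P(W=2 | obs) = 49/594 / 263/1188 = 98/263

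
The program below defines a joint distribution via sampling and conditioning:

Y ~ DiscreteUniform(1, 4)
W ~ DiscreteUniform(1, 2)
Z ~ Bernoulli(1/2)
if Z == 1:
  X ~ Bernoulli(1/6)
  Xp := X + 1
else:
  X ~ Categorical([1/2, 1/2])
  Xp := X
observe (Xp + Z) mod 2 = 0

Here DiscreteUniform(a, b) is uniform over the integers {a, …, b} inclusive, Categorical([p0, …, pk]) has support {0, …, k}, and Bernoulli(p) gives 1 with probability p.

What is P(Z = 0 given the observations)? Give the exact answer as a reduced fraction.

P(Z = 0 | obs) = 3/8

Enumerate traces; 16 have nonzero weight after conditioning:
  (Y=1, W=1, Z=0, X=0) weight 1/32
  (Y=1, W=1, Z=1, X=0) weight 5/96
  (Y=1, W=2, Z=0, X=0) weight 1/32
  (Y=1, W=2, Z=1, X=0) weight 5/96
  (Y=2, W=1, Z=0, X=0) weight 1/32
  (Y=2, W=1, Z=1, X=0) weight 5/96
  (Y=2, W=2, Z=0, X=0) weight 1/32
  (Y=2, W=2, Z=1, X=0) weight 5/96
  … 8 more
Group by Z:
  weight(Z=0) = 1/4
  weight(Z=1) = 5/12
Total weight = 1/4 + 5/12 = 2/3
P(Z=0 | obs) = 1/4 / 2/3 = 3/8
P(Z=1 | obs) = 5/12 / 2/3 = 5/8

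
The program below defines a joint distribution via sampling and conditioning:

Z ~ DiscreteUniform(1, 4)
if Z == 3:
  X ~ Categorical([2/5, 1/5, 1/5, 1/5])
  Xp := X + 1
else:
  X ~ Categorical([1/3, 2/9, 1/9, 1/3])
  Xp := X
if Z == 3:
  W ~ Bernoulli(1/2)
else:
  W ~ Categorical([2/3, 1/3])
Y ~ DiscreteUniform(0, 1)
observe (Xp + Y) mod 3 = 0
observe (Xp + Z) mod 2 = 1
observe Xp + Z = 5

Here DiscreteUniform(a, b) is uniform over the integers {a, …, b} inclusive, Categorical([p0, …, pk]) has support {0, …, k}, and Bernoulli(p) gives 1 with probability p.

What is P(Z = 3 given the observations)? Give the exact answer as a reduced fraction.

P(Z = 3 | obs) = 3/8

Enumerate traces; 4 have nonzero weight after conditioning:
  (Z=2, X=3, W=0, Y=0) weight 1/36
  (Z=2, X=3, W=1, Y=0) weight 1/72
  (Z=3, X=1, W=0, Y=1) weight 1/80
  (Z=3, X=1, W=1, Y=1) weight 1/80
Group by Z:
  weight(Z=2) = 1/24
  weight(Z=3) = 1/40
Total weight = 1/24 + 1/40 = 1/15
P(Z=2 | obs) = 1/24 / 1/15 = 5/8
P(Z=3 | obs) = 1/40 / 1/15 = 3/8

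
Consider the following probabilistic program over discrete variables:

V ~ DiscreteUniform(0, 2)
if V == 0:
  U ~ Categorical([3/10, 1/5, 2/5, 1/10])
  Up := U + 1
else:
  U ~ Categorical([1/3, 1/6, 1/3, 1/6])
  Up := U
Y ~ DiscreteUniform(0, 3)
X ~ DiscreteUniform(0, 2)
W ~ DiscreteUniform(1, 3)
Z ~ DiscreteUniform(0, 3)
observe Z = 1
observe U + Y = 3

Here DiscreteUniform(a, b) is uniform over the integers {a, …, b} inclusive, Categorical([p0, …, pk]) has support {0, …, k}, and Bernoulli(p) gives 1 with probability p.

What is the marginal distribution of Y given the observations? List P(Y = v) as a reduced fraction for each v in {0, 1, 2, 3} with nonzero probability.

P(Y=0) = 13/90, P(Y=1) = 16/45, P(Y=2) = 8/45, P(Y=3) = 29/90

Enumerate traces; 108 have nonzero weight after conditioning:
  (V=0, U=0, Y=3, X=0, W=1, Z=1) weight 1/1440
  (V=0, U=0, Y=3, X=0, W=2, Z=1) weight 1/1440
  (V=0, U=0, Y=3, X=0, W=3, Z=1) weight 1/1440
  (V=0, U=0, Y=3, X=1, W=1, Z=1) weight 1/1440
  (V=0, U=0, Y=3, X=1, W=2, Z=1) weight 1/1440
  (V=0, U=0, Y=3, X=1, W=3, Z=1) weight 1/1440
  (V=0, U=0, Y=3, X=2, W=1, Z=1) weight 1/1440
  (V=0, U=0, Y=3, X=2, W=2, Z=1) weight 1/1440
  (V=0, U=1, Y=2, X=0, W=1, Z=1) weight 1/2160
  (V=0, U=2, Y=1, X=0, W=1, Z=1) weight 1/1080
  … 98 more
Group by Y:
  weight(Y=0) = 13/1440
  weight(Y=1) = 1/45
  weight(Y=2) = 1/90
  weight(Y=3) = 29/1440
Total weight = 13/1440 + 1/45 + 1/90 + 29/1440 = 1/16
P(Y=0 | obs) = 13/1440 / 1/16 = 13/90
P(Y=1 | obs) = 1/45 / 1/16 = 16/45
P(Y=2 | obs) = 1/90 / 1/16 = 8/45
P(Y=3 | obs) = 29/1440 / 1/16 = 29/90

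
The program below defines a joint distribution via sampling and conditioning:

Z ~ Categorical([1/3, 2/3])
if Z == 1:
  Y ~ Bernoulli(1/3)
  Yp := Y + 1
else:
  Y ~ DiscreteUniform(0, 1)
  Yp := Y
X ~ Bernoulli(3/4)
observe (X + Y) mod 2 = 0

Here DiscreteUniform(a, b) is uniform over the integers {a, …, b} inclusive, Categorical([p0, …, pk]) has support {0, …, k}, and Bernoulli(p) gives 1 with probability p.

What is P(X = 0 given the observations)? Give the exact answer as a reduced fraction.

Enumerate traces; 4 have nonzero weight after conditioning:
  (Z=0, Y=0, X=0) weight 1/24
  (Z=0, Y=1, X=1) weight 1/8
  (Z=1, Y=0, X=0) weight 1/9
  (Z=1, Y=1, X=1) weight 1/6
Group by X:
  weight(X=0) = 11/72
  weight(X=1) = 7/24
Total weight = 11/72 + 7/24 = 4/9
P(X=0 | obs) = 11/72 / 4/9 = 11/32
P(X=1 | obs) = 7/24 / 4/9 = 21/32

P(X = 0 | obs) = 11/32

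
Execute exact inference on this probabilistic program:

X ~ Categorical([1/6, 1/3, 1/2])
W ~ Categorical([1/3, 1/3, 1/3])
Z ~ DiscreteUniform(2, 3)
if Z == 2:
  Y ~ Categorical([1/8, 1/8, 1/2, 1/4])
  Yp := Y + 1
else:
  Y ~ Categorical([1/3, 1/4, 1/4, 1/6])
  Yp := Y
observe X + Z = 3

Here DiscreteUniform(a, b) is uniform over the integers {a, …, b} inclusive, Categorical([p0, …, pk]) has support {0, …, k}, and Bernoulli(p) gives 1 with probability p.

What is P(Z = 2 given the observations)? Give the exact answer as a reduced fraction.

P(Z = 2 | obs) = 2/3

Enumerate traces; 24 have nonzero weight after conditioning:
  (X=0, W=0, Z=3, Y=0) weight 1/108
  (X=0, W=0, Z=3, Y=1) weight 1/144
  (X=0, W=0, Z=3, Y=2) weight 1/144
  (X=0, W=0, Z=3, Y=3) weight 1/216
  (X=0, W=1, Z=3, Y=0) weight 1/108
  (X=0, W=1, Z=3, Y=1) weight 1/144
  (X=0, W=1, Z=3, Y=2) weight 1/144
  (X=0, W=1, Z=3, Y=3) weight 1/216
  (X=1, W=0, Z=2, Y=0) weight 1/144
  … 15 more
Group by Z:
  weight(Z=2) = 1/6
  weight(Z=3) = 1/12
Total weight = 1/6 + 1/12 = 1/4
P(Z=2 | obs) = 1/6 / 1/4 = 2/3
P(Z=3 | obs) = 1/12 / 1/4 = 1/3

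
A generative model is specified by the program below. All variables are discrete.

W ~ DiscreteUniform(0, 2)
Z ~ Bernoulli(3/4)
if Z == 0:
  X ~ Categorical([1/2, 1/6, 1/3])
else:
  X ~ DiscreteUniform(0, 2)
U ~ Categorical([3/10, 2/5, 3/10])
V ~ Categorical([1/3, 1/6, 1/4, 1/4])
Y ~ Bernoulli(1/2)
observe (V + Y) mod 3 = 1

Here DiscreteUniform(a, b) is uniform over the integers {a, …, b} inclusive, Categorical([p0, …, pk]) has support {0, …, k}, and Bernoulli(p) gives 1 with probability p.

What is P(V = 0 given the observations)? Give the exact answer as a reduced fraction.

P(V = 0 | obs) = 4/9

Enumerate traces; 162 have nonzero weight after conditioning:
  (W=0, Z=0, X=0, U=0, V=0, Y=1) weight 1/480
  (W=0, Z=0, X=0, U=0, V=1, Y=0) weight 1/960
  (W=0, Z=0, X=0, U=0, V=3, Y=1) weight 1/640
  (W=0, Z=0, X=0, U=1, V=0, Y=1) weight 1/360
  (W=0, Z=0, X=0, U=1, V=1, Y=0) weight 1/720
  (W=0, Z=0, X=0, U=1, V=3, Y=1) weight 1/480
  (W=0, Z=0, X=0, U=2, V=0, Y=1) weight 1/480
  (W=0, Z=0, X=0, U=2, V=1, Y=0) weight 1/960
  … 154 more
Group by V:
  weight(V=0) = 1/6
  weight(V=1) = 1/12
  weight(V=3) = 1/8
Total weight = 1/6 + 1/12 + 1/8 = 3/8
P(V=0 | obs) = 1/6 / 3/8 = 4/9
P(V=1 | obs) = 1/12 / 3/8 = 2/9
P(V=3 | obs) = 1/8 / 3/8 = 1/3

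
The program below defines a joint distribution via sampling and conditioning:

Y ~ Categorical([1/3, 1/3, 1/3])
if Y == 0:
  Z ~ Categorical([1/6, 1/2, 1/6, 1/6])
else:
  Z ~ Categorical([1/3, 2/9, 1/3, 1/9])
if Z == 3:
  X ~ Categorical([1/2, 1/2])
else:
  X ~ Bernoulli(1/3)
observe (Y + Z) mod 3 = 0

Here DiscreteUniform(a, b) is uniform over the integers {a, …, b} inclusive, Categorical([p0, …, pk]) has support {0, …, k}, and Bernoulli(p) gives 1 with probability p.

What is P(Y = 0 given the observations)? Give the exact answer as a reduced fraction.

P(Y = 0 | obs) = 3/8

Enumerate traces; 8 have nonzero weight after conditioning:
  (Y=0, Z=0, X=0) weight 1/27
  (Y=0, Z=0, X=1) weight 1/54
  (Y=0, Z=3, X=0) weight 1/36
  (Y=0, Z=3, X=1) weight 1/36
  (Y=1, Z=2, X=0) weight 2/27
  (Y=1, Z=2, X=1) weight 1/27
  (Y=2, Z=1, X=0) weight 4/81
  (Y=2, Z=1, X=1) weight 2/81
Group by Y:
  weight(Y=0) = 1/9
  weight(Y=1) = 1/9
  weight(Y=2) = 2/27
Total weight = 1/9 + 1/9 + 2/27 = 8/27
P(Y=0 | obs) = 1/9 / 8/27 = 3/8
P(Y=1 | obs) = 1/9 / 8/27 = 3/8
P(Y=2 | obs) = 2/27 / 8/27 = 1/4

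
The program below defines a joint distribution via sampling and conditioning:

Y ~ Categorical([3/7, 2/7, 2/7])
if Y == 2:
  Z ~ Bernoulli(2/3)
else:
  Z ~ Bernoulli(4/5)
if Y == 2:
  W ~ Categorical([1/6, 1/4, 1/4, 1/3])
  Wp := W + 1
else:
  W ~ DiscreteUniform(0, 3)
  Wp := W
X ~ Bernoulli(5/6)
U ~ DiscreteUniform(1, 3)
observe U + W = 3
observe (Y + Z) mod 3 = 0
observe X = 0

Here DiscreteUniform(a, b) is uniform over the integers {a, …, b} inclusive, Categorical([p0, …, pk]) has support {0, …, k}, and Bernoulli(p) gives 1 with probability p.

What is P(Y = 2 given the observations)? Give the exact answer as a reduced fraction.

P(Y = 2 | obs) = 160/241

Enumerate traces; 6 have nonzero weight after conditioning:
  (Y=0, Z=0, W=0, X=0, U=3) weight 1/840
  (Y=0, Z=0, W=1, X=0, U=2) weight 1/840
  (Y=0, Z=0, W=2, X=0, U=1) weight 1/840
  (Y=2, Z=1, W=0, X=0, U=3) weight 1/567
  (Y=2, Z=1, W=1, X=0, U=2) weight 1/378
  (Y=2, Z=1, W=2, X=0, U=1) weight 1/378
Group by Y:
  weight(Y=0) = 1/280
  weight(Y=2) = 4/567
Total weight = 1/280 + 4/567 = 241/22680
P(Y=0 | obs) = 1/280 / 241/22680 = 81/241
P(Y=2 | obs) = 4/567 / 241/22680 = 160/241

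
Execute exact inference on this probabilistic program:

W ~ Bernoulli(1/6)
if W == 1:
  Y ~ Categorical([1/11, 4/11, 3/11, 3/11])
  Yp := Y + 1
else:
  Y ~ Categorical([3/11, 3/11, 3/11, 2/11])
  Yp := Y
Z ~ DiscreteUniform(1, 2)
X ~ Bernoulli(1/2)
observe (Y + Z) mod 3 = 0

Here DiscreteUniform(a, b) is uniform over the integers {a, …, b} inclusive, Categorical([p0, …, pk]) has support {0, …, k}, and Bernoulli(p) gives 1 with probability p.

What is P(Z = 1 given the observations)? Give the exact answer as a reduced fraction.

Enumerate traces; 8 have nonzero weight after conditioning:
  (W=0, Y=1, Z=2, X=0) weight 5/88
  (W=0, Y=1, Z=2, X=1) weight 5/88
  (W=0, Y=2, Z=1, X=0) weight 5/88
  (W=0, Y=2, Z=1, X=1) weight 5/88
  (W=1, Y=1, Z=2, X=0) weight 1/66
  (W=1, Y=1, Z=2, X=1) weight 1/66
  (W=1, Y=2, Z=1, X=0) weight 1/88
  (W=1, Y=2, Z=1, X=1) weight 1/88
Group by Z:
  weight(Z=1) = 3/22
  weight(Z=2) = 19/132
Total weight = 3/22 + 19/132 = 37/132
P(Z=1 | obs) = 3/22 / 37/132 = 18/37
P(Z=2 | obs) = 19/132 / 37/132 = 19/37

P(Z = 1 | obs) = 18/37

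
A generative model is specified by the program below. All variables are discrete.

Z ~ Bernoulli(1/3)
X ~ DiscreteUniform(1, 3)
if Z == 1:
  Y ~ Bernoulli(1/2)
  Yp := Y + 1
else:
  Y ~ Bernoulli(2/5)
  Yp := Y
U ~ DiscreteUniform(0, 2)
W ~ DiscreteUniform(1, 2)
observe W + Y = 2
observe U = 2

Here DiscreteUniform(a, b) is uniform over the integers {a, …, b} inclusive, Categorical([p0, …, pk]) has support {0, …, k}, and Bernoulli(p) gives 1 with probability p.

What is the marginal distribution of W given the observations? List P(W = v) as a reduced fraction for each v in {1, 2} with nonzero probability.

Enumerate traces; 12 have nonzero weight after conditioning:
  (Z=0, X=1, Y=0, U=2, W=2) weight 1/45
  (Z=0, X=1, Y=1, U=2, W=1) weight 2/135
  (Z=0, X=2, Y=0, U=2, W=2) weight 1/45
  (Z=0, X=2, Y=1, U=2, W=1) weight 2/135
  (Z=0, X=3, Y=0, U=2, W=2) weight 1/45
  (Z=0, X=3, Y=1, U=2, W=1) weight 2/135
  (Z=1, X=1, Y=0, U=2, W=2) weight 1/108
  (Z=1, X=1, Y=1, U=2, W=1) weight 1/108
  … 4 more
Group by W:
  weight(W=1) = 13/180
  weight(W=2) = 17/180
Total weight = 13/180 + 17/180 = 1/6
P(W=1 | obs) = 13/180 / 1/6 = 13/30
P(W=2 | obs) = 17/180 / 1/6 = 17/30

P(W=1) = 13/30, P(W=2) = 17/30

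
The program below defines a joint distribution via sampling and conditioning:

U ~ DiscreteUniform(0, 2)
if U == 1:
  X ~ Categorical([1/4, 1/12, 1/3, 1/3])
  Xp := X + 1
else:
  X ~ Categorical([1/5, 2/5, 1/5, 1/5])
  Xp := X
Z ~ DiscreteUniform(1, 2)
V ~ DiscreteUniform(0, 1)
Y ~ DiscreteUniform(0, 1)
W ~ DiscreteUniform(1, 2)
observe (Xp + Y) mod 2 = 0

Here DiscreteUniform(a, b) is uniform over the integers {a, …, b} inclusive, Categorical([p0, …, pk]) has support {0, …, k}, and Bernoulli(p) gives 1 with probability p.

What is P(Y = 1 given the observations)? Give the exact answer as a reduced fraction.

P(Y = 1 | obs) = 107/180

Enumerate traces; 96 have nonzero weight after conditioning:
  (U=0, X=0, Z=1, V=0, Y=0, W=1) weight 1/240
  (U=0, X=0, Z=1, V=0, Y=0, W=2) weight 1/240
  (U=0, X=0, Z=1, V=1, Y=0, W=1) weight 1/240
  (U=0, X=0, Z=1, V=1, Y=0, W=2) weight 1/240
  (U=0, X=0, Z=2, V=0, Y=0, W=1) weight 1/240
  (U=0, X=0, Z=2, V=0, Y=0, W=2) weight 1/240
  (U=0, X=0, Z=2, V=1, Y=0, W=1) weight 1/240
  (U=0, X=0, Z=2, V=1, Y=0, W=2) weight 1/240
  (U=0, X=1, Z=1, V=0, Y=1, W=1) weight 1/120
  … 87 more
Group by Y:
  weight(Y=0) = 73/360
  weight(Y=1) = 107/360
Total weight = 73/360 + 107/360 = 1/2
P(Y=0 | obs) = 73/360 / 1/2 = 73/180
P(Y=1 | obs) = 107/360 / 1/2 = 107/180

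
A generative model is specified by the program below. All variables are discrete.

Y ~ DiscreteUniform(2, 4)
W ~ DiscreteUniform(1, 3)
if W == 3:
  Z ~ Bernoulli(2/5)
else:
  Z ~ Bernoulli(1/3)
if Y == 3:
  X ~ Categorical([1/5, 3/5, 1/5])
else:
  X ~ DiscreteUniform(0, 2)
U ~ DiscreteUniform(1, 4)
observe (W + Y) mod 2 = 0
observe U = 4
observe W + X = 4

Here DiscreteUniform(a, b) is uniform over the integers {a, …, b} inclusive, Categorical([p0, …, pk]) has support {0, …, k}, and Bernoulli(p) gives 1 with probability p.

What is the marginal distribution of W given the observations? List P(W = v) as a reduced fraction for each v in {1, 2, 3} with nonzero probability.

Enumerate traces; 6 have nonzero weight after conditioning:
  (Y=2, W=2, Z=0, X=2, U=4) weight 1/162
  (Y=2, W=2, Z=1, X=2, U=4) weight 1/324
  (Y=3, W=3, Z=0, X=1, U=4) weight 1/100
  (Y=3, W=3, Z=1, X=1, U=4) weight 1/150
  (Y=4, W=2, Z=0, X=2, U=4) weight 1/162
  (Y=4, W=2, Z=1, X=2, U=4) weight 1/324
Group by W:
  weight(W=2) = 1/54
  weight(W=3) = 1/60
Total weight = 1/54 + 1/60 = 19/540
P(W=2 | obs) = 1/54 / 19/540 = 10/19
P(W=3 | obs) = 1/60 / 19/540 = 9/19

P(W=2) = 10/19, P(W=3) = 9/19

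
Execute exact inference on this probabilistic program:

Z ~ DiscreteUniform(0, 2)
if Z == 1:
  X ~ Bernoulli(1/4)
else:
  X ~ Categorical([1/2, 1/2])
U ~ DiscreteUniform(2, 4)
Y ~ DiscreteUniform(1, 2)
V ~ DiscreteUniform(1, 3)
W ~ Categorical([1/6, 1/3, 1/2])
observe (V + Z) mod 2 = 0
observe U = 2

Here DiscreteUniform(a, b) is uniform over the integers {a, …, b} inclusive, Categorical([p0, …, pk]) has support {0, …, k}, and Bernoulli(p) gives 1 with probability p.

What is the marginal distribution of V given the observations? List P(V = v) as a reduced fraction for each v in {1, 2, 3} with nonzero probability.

P(V=1) = 1/4, P(V=2) = 1/2, P(V=3) = 1/4

Enumerate traces; 48 have nonzero weight after conditioning:
  (Z=0, X=0, U=2, Y=1, V=2, W=0) weight 1/648
  (Z=0, X=0, U=2, Y=1, V=2, W=1) weight 1/324
  (Z=0, X=0, U=2, Y=1, V=2, W=2) weight 1/216
  (Z=0, X=0, U=2, Y=2, V=2, W=0) weight 1/648
  (Z=0, X=0, U=2, Y=2, V=2, W=1) weight 1/324
  (Z=0, X=0, U=2, Y=2, V=2, W=2) weight 1/216
  (Z=0, X=1, U=2, Y=1, V=2, W=0) weight 1/648
  (Z=0, X=1, U=2, Y=1, V=2, W=1) weight 1/324
  (Z=1, X=0, U=2, Y=1, V=1, W=0) weight 1/432
  (Z=1, X=0, U=2, Y=1, V=3, W=0) weight 1/432
  … 38 more
Group by V:
  weight(V=1) = 1/27
  weight(V=2) = 2/27
  weight(V=3) = 1/27
Total weight = 1/27 + 2/27 + 1/27 = 4/27
P(V=1 | obs) = 1/27 / 4/27 = 1/4
P(V=2 | obs) = 2/27 / 4/27 = 1/2
P(V=3 | obs) = 1/27 / 4/27 = 1/4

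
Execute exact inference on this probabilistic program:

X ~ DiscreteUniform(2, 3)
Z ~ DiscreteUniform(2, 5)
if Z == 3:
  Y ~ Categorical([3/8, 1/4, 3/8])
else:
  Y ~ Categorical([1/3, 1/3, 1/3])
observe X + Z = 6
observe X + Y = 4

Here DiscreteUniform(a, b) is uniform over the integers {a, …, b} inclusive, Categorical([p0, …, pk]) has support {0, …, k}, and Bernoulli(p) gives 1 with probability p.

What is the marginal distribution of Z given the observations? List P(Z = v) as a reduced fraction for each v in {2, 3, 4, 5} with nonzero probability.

P(Z=3) = 3/7, P(Z=4) = 4/7

Enumerate traces; 2 have nonzero weight after conditioning:
  (X=2, Z=4, Y=2) weight 1/24
  (X=3, Z=3, Y=1) weight 1/32
Group by Z:
  weight(Z=3) = 1/32
  weight(Z=4) = 1/24
Total weight = 1/32 + 1/24 = 7/96
P(Z=3 | obs) = 1/32 / 7/96 = 3/7
P(Z=4 | obs) = 1/24 / 7/96 = 4/7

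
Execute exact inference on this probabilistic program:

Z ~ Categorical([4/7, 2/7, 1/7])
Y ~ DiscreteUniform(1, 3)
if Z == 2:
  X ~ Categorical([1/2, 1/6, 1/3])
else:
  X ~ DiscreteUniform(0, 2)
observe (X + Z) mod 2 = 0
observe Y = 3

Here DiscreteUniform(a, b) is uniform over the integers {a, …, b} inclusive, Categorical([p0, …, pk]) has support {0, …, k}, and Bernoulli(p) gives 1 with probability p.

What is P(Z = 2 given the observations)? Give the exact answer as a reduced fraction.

Enumerate traces; 5 have nonzero weight after conditioning:
  (Z=0, Y=3, X=0) weight 4/63
  (Z=0, Y=3, X=2) weight 4/63
  (Z=1, Y=3, X=1) weight 2/63
  (Z=2, Y=3, X=0) weight 1/42
  (Z=2, Y=3, X=2) weight 1/63
Group by Z:
  weight(Z=0) = 8/63
  weight(Z=1) = 2/63
  weight(Z=2) = 5/126
Total weight = 8/63 + 2/63 + 5/126 = 25/126
P(Z=0 | obs) = 8/63 / 25/126 = 16/25
P(Z=1 | obs) = 2/63 / 25/126 = 4/25
P(Z=2 | obs) = 5/126 / 25/126 = 1/5

P(Z = 2 | obs) = 1/5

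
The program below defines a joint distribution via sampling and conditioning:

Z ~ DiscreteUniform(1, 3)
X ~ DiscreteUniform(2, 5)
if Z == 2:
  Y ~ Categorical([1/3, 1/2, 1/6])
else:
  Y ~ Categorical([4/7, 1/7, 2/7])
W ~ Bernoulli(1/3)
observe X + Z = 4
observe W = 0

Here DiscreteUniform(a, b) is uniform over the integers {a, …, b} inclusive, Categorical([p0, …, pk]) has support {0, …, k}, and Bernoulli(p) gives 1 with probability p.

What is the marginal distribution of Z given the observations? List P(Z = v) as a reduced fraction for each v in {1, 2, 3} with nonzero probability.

P(Z=1) = 1/2, P(Z=2) = 1/2

Enumerate traces; 6 have nonzero weight after conditioning:
  (Z=1, X=3, Y=0, W=0) weight 2/63
  (Z=1, X=3, Y=1, W=0) weight 1/126
  (Z=1, X=3, Y=2, W=0) weight 1/63
  (Z=2, X=2, Y=0, W=0) weight 1/54
  (Z=2, X=2, Y=1, W=0) weight 1/36
  (Z=2, X=2, Y=2, W=0) weight 1/108
Group by Z:
  weight(Z=1) = 1/18
  weight(Z=2) = 1/18
Total weight = 1/18 + 1/18 = 1/9
P(Z=1 | obs) = 1/18 / 1/9 = 1/2
P(Z=2 | obs) = 1/18 / 1/9 = 1/2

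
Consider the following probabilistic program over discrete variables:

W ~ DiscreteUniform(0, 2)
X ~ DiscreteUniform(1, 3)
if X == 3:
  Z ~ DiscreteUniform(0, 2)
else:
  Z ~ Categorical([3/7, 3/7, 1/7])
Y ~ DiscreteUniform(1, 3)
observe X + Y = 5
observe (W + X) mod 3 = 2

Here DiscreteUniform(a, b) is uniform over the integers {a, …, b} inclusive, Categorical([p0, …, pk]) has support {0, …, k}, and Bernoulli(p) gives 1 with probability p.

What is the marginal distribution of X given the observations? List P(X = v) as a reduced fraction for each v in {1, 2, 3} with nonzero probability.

P(X=2) = 1/2, P(X=3) = 1/2

Enumerate traces; 6 have nonzero weight after conditioning:
  (W=0, X=2, Z=0, Y=3) weight 1/63
  (W=0, X=2, Z=1, Y=3) weight 1/63
  (W=0, X=2, Z=2, Y=3) weight 1/189
  (W=2, X=3, Z=0, Y=2) weight 1/81
  (W=2, X=3, Z=1, Y=2) weight 1/81
  (W=2, X=3, Z=2, Y=2) weight 1/81
Group by X:
  weight(X=2) = 1/27
  weight(X=3) = 1/27
Total weight = 1/27 + 1/27 = 2/27
P(X=2 | obs) = 1/27 / 2/27 = 1/2
P(X=3 | obs) = 1/27 / 2/27 = 1/2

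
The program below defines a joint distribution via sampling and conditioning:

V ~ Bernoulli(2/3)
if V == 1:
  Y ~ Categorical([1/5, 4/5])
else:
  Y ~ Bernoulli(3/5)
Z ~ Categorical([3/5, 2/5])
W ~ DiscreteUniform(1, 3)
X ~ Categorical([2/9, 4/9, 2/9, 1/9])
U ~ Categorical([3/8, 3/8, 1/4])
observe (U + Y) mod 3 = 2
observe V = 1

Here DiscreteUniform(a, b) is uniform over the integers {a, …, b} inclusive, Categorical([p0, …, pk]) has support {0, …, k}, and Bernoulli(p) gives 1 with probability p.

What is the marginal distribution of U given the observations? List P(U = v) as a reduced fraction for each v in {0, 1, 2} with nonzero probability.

P(U=1) = 6/7, P(U=2) = 1/7

Enumerate traces; 48 have nonzero weight after conditioning:
  (V=1, Y=0, Z=0, W=1, X=0, U=2) weight 1/675
  (V=1, Y=0, Z=0, W=1, X=1, U=2) weight 2/675
  (V=1, Y=0, Z=0, W=1, X=2, U=2) weight 1/675
  (V=1, Y=0, Z=0, W=1, X=3, U=2) weight 1/1350
  (V=1, Y=0, Z=0, W=2, X=0, U=2) weight 1/675
  (V=1, Y=0, Z=0, W=2, X=1, U=2) weight 2/675
  (V=1, Y=0, Z=0, W=2, X=2, U=2) weight 1/675
  (V=1, Y=0, Z=0, W=2, X=3, U=2) weight 1/1350
  (V=1, Y=1, Z=0, W=1, X=0, U=1) weight 2/225
  … 39 more
Group by U:
  weight(U=1) = 1/5
  weight(U=2) = 1/30
Total weight = 1/5 + 1/30 = 7/30
P(U=1 | obs) = 1/5 / 7/30 = 6/7
P(U=2 | obs) = 1/30 / 7/30 = 1/7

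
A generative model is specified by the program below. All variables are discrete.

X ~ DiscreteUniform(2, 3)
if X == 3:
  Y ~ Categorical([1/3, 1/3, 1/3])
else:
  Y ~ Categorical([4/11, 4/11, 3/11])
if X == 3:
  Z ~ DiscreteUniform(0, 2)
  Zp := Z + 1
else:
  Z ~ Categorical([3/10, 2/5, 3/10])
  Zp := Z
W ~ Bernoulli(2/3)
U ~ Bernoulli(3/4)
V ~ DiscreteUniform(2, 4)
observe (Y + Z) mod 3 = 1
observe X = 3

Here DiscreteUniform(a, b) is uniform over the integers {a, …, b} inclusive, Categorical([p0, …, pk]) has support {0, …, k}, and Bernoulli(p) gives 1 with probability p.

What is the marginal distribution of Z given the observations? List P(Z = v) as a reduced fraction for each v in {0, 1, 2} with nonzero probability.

P(Z=0) = 1/3, P(Z=1) = 1/3, P(Z=2) = 1/3

Enumerate traces; 36 have nonzero weight after conditioning:
  (X=3, Y=0, Z=1, W=0, U=0, V=2) weight 1/648
  (X=3, Y=0, Z=1, W=0, U=0, V=3) weight 1/648
  (X=3, Y=0, Z=1, W=0, U=0, V=4) weight 1/648
  (X=3, Y=0, Z=1, W=0, U=1, V=2) weight 1/216
  (X=3, Y=0, Z=1, W=0, U=1, V=3) weight 1/216
  (X=3, Y=0, Z=1, W=0, U=1, V=4) weight 1/216
  (X=3, Y=0, Z=1, W=1, U=0, V=2) weight 1/324
  (X=3, Y=0, Z=1, W=1, U=0, V=3) weight 1/324
  (X=3, Y=1, Z=0, W=0, U=0, V=2) weight 1/648
  (X=3, Y=2, Z=2, W=0, U=0, V=2) weight 1/648
  … 26 more
Group by Z:
  weight(Z=0) = 1/18
  weight(Z=1) = 1/18
  weight(Z=2) = 1/18
Total weight = 1/18 + 1/18 + 1/18 = 1/6
P(Z=0 | obs) = 1/18 / 1/6 = 1/3
P(Z=1 | obs) = 1/18 / 1/6 = 1/3
P(Z=2 | obs) = 1/18 / 1/6 = 1/3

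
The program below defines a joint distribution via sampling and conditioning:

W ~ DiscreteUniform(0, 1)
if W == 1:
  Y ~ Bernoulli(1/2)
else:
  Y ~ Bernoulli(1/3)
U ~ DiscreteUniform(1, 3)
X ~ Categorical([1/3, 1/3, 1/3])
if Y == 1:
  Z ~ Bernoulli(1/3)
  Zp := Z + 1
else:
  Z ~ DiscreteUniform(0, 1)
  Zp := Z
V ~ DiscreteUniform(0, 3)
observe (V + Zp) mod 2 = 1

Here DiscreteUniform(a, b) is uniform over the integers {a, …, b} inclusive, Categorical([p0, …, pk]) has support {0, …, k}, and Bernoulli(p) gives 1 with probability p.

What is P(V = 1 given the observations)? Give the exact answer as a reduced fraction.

P(V = 1 | obs) = 31/144

Enumerate traces; 144 have nonzero weight after conditioning:
  (W=0, Y=0, U=1, X=0, Z=0, V=1) weight 1/216
  (W=0, Y=0, U=1, X=0, Z=0, V=3) weight 1/216
  (W=0, Y=0, U=1, X=0, Z=1, V=0) weight 1/216
  (W=0, Y=0, U=1, X=0, Z=1, V=2) weight 1/216
  (W=0, Y=0, U=1, X=1, Z=0, V=1) weight 1/216
  (W=0, Y=0, U=1, X=1, Z=0, V=3) weight 1/216
  (W=0, Y=0, U=1, X=1, Z=1, V=0) weight 1/216
  (W=0, Y=0, U=1, X=1, Z=1, V=2) weight 1/216
  … 136 more
Group by V:
  weight(V=0) = 41/288
  weight(V=1) = 31/288
  weight(V=2) = 41/288
  weight(V=3) = 31/288
Total weight = 41/288 + 31/288 + 41/288 + 31/288 = 1/2
P(V=0 | obs) = 41/288 / 1/2 = 41/144
P(V=1 | obs) = 31/288 / 1/2 = 31/144
P(V=2 | obs) = 41/288 / 1/2 = 41/144
P(V=3 | obs) = 31/288 / 1/2 = 31/144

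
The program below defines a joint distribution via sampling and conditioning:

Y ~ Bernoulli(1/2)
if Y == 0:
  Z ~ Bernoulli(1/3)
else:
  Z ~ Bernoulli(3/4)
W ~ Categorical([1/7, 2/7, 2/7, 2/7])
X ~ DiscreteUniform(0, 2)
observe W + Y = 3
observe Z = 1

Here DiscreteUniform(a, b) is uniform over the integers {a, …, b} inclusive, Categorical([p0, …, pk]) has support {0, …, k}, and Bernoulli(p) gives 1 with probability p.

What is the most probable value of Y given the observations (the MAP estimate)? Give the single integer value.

Enumerate traces; 6 have nonzero weight after conditioning:
  (Y=0, Z=1, W=3, X=0) weight 1/63
  (Y=0, Z=1, W=3, X=1) weight 1/63
  (Y=0, Z=1, W=3, X=2) weight 1/63
  (Y=1, Z=1, W=2, X=0) weight 1/28
  (Y=1, Z=1, W=2, X=1) weight 1/28
  (Y=1, Z=1, W=2, X=2) weight 1/28
Group by Y:
  weight(Y=0) = 1/21
  weight(Y=1) = 3/28
Total weight = 1/21 + 3/28 = 13/84
P(Y=0 | obs) = 1/21 / 13/84 = 4/13
P(Y=1 | obs) = 3/28 / 13/84 = 9/13
argmax = 1

argmax_v P(Y = v | obs) = 1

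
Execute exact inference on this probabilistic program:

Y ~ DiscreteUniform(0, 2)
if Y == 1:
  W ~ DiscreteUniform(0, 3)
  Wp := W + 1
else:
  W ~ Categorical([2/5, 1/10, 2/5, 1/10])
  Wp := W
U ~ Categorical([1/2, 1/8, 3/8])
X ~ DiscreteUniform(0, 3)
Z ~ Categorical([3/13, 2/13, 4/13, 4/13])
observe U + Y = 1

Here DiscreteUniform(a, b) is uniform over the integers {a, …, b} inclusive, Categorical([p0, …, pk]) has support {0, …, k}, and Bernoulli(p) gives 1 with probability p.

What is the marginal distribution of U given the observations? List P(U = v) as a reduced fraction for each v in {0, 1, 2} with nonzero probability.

Enumerate traces; 128 have nonzero weight after conditioning:
  (Y=0, W=0, U=1, X=0, Z=0) weight 1/1040
  (Y=0, W=0, U=1, X=0, Z=1) weight 1/1560
  (Y=0, W=0, U=1, X=0, Z=2) weight 1/780
  (Y=0, W=0, U=1, X=0, Z=3) weight 1/780
  (Y=0, W=0, U=1, X=1, Z=0) weight 1/1040
  (Y=0, W=0, U=1, X=1, Z=1) weight 1/1560
  (Y=0, W=0, U=1, X=1, Z=2) weight 1/780
  (Y=0, W=0, U=1, X=1, Z=3) weight 1/780
  (Y=1, W=0, U=0, X=0, Z=0) weight 1/416
  … 119 more
Group by U:
  weight(U=0) = 1/6
  weight(U=1) = 1/24
Total weight = 1/6 + 1/24 = 5/24
P(U=0 | obs) = 1/6 / 5/24 = 4/5
P(U=1 | obs) = 1/24 / 5/24 = 1/5

P(U=0) = 4/5, P(U=1) = 1/5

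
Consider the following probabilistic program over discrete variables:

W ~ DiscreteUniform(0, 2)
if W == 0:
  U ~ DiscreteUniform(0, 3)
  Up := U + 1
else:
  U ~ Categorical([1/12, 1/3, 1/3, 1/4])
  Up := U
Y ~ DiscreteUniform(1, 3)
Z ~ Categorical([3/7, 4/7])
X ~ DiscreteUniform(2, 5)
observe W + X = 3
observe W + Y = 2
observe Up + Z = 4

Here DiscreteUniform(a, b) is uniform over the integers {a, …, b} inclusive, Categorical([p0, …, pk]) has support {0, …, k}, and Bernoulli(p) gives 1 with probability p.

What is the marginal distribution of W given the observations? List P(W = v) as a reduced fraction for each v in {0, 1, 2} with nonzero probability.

Enumerate traces; 3 have nonzero weight after conditioning:
  (W=0, U=2, Y=2, Z=1, X=3) weight 1/252
  (W=0, U=3, Y=2, Z=0, X=3) weight 1/336
  (W=1, U=3, Y=1, Z=1, X=2) weight 1/252
Group by W:
  weight(W=0) = 1/144
  weight(W=1) = 1/252
Total weight = 1/144 + 1/252 = 11/1008
P(W=0 | obs) = 1/144 / 11/1008 = 7/11
P(W=1 | obs) = 1/252 / 11/1008 = 4/11

P(W=0) = 7/11, P(W=1) = 4/11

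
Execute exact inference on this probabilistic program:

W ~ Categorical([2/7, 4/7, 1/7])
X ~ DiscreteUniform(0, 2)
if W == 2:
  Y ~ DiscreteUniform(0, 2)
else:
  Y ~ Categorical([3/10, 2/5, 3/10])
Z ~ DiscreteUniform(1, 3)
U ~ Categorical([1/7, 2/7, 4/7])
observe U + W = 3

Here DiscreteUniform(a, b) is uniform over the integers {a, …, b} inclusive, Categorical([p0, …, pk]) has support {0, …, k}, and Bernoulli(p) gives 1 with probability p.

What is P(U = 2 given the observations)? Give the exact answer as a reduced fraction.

Enumerate traces; 54 have nonzero weight after conditioning:
  (W=1, X=0, Y=0, Z=1, U=2) weight 8/735
  (W=1, X=0, Y=0, Z=2, U=2) weight 8/735
  (W=1, X=0, Y=0, Z=3, U=2) weight 8/735
  (W=1, X=0, Y=1, Z=1, U=2) weight 32/2205
  (W=1, X=0, Y=1, Z=2, U=2) weight 32/2205
  (W=1, X=0, Y=1, Z=3, U=2) weight 32/2205
  (W=1, X=0, Y=2, Z=1, U=2) weight 8/735
  (W=1, X=0, Y=2, Z=2, U=2) weight 8/735
  (W=2, X=0, Y=0, Z=1, U=1) weight 2/1323
  … 45 more
Group by U:
  weight(U=1) = 2/49
  weight(U=2) = 16/49
Total weight = 2/49 + 16/49 = 18/49
P(U=1 | obs) = 2/49 / 18/49 = 1/9
P(U=2 | obs) = 16/49 / 18/49 = 8/9

P(U = 2 | obs) = 8/9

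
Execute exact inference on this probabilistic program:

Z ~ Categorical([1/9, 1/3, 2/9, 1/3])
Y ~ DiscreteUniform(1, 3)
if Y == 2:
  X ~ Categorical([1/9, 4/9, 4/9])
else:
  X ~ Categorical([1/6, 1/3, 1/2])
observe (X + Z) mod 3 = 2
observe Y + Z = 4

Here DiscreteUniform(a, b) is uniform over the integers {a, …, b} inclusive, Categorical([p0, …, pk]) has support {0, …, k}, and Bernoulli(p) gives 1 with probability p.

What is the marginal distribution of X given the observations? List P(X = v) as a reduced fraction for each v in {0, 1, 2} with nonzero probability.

Enumerate traces; 3 have nonzero weight after conditioning:
  (Z=1, Y=3, X=1) weight 1/27
  (Z=2, Y=2, X=0) weight 2/243
  (Z=3, Y=1, X=2) weight 1/18
Group by X:
  weight(X=0) = 2/243
  weight(X=1) = 1/27
  weight(X=2) = 1/18
Total weight = 2/243 + 1/27 + 1/18 = 49/486
P(X=0 | obs) = 2/243 / 49/486 = 4/49
P(X=1 | obs) = 1/27 / 49/486 = 18/49
P(X=2 | obs) = 1/18 / 49/486 = 27/49

P(X=0) = 4/49, P(X=1) = 18/49, P(X=2) = 27/49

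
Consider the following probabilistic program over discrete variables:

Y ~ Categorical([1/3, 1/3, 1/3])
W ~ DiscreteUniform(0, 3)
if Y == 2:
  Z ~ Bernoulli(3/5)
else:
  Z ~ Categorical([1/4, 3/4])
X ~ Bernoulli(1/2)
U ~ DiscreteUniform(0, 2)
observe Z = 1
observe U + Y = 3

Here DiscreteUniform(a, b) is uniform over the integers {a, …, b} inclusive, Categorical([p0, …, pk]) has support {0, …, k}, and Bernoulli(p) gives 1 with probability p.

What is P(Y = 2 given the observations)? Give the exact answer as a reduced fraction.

Enumerate traces; 16 have nonzero weight after conditioning:
  (Y=1, W=0, Z=1, X=0, U=2) weight 1/96
  (Y=1, W=0, Z=1, X=1, U=2) weight 1/96
  (Y=1, W=1, Z=1, X=0, U=2) weight 1/96
  (Y=1, W=1, Z=1, X=1, U=2) weight 1/96
  (Y=1, W=2, Z=1, X=0, U=2) weight 1/96
  (Y=1, W=2, Z=1, X=1, U=2) weight 1/96
  (Y=1, W=3, Z=1, X=0, U=2) weight 1/96
  (Y=1, W=3, Z=1, X=1, U=2) weight 1/96
  (Y=2, W=0, Z=1, X=0, U=1) weight 1/120
  … 7 more
Group by Y:
  weight(Y=1) = 1/12
  weight(Y=2) = 1/15
Total weight = 1/12 + 1/15 = 3/20
P(Y=1 | obs) = 1/12 / 3/20 = 5/9
P(Y=2 | obs) = 1/15 / 3/20 = 4/9

P(Y = 2 | obs) = 4/9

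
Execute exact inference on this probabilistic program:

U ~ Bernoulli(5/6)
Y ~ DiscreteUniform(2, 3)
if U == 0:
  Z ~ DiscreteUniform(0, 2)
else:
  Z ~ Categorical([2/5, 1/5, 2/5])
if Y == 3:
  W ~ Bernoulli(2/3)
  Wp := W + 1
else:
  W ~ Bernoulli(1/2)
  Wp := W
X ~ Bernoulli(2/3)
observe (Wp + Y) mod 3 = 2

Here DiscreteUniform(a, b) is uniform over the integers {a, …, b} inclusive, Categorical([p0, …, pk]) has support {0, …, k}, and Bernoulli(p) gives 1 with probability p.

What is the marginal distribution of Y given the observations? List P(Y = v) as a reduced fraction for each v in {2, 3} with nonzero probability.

P(Y=2) = 3/7, P(Y=3) = 4/7

Enumerate traces; 24 have nonzero weight after conditioning:
  (U=0, Y=2, Z=0, W=0, X=0) weight 1/216
  (U=0, Y=2, Z=0, W=0, X=1) weight 1/108
  (U=0, Y=2, Z=1, W=0, X=0) weight 1/216
  (U=0, Y=2, Z=1, W=0, X=1) weight 1/108
  (U=0, Y=2, Z=2, W=0, X=0) weight 1/216
  (U=0, Y=2, Z=2, W=0, X=1) weight 1/108
  (U=0, Y=3, Z=0, W=1, X=0) weight 1/162
  (U=0, Y=3, Z=0, W=1, X=1) weight 1/81
  … 16 more
Group by Y:
  weight(Y=2) = 1/4
  weight(Y=3) = 1/3
Total weight = 1/4 + 1/3 = 7/12
P(Y=2 | obs) = 1/4 / 7/12 = 3/7
P(Y=3 | obs) = 1/3 / 7/12 = 4/7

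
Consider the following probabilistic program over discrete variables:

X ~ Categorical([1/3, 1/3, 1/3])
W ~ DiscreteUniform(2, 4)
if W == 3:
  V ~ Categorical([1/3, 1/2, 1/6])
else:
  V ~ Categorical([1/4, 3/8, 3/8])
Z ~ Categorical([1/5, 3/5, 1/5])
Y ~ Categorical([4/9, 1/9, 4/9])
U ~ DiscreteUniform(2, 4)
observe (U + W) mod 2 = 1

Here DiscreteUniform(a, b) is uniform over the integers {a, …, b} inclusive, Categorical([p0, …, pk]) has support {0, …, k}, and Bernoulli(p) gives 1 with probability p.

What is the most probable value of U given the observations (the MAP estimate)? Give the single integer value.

Enumerate traces; 324 have nonzero weight after conditioning:
  (X=0, W=2, V=0, Z=0, Y=0, U=3) weight 1/1215
  (X=0, W=2, V=0, Z=0, Y=1, U=3) weight 1/4860
  (X=0, W=2, V=0, Z=0, Y=2, U=3) weight 1/1215
  (X=0, W=2, V=0, Z=1, Y=0, U=3) weight 1/405
  (X=0, W=2, V=0, Z=1, Y=1, U=3) weight 1/1620
  (X=0, W=2, V=0, Z=1, Y=2, U=3) weight 1/405
  (X=0, W=2, V=0, Z=2, Y=0, U=3) weight 1/1215
  (X=0, W=2, V=0, Z=2, Y=1, U=3) weight 1/4860
  (X=0, W=3, V=0, Z=0, Y=0, U=2) weight 4/3645
  (X=0, W=3, V=0, Z=0, Y=0, U=4) weight 4/3645
  … 314 more
Group by U:
  weight(U=2) = 1/9
  weight(U=3) = 2/9
  weight(U=4) = 1/9
Total weight = 1/9 + 2/9 + 1/9 = 4/9
P(U=2 | obs) = 1/9 / 4/9 = 1/4
P(U=3 | obs) = 2/9 / 4/9 = 1/2
P(U=4 | obs) = 1/9 / 4/9 = 1/4
argmax = 3

argmax_v P(U = v | obs) = 3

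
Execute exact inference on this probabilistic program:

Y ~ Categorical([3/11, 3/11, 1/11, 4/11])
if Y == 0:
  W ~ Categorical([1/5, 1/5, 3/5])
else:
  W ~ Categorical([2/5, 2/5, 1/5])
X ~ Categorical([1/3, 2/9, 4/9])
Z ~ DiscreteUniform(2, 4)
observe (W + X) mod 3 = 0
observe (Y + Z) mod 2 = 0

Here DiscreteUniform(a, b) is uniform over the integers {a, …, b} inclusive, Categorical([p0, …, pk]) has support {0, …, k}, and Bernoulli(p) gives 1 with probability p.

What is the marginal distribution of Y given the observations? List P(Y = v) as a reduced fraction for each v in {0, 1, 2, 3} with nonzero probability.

P(Y=0) = 13/37, P(Y=1) = 8/37, P(Y=2) = 16/111, P(Y=3) = 32/111

Enumerate traces; 18 have nonzero weight after conditioning:
  (Y=0, W=0, X=0, Z=2) weight 1/165
  (Y=0, W=0, X=0, Z=4) weight 1/165
  (Y=0, W=1, X=2, Z=2) weight 4/495
  (Y=0, W=1, X=2, Z=4) weight 4/495
  (Y=0, W=2, X=1, Z=2) weight 2/165
  (Y=0, W=2, X=1, Z=4) weight 2/165
  (Y=1, W=0, X=0, Z=3) weight 2/165
  (Y=1, W=1, X=2, Z=3) weight 8/495
  (Y=2, W=0, X=0, Z=2) weight 2/495
  (Y=3, W=0, X=0, Z=3) weight 8/495
  … 8 more
Group by Y:
  weight(Y=0) = 26/495
  weight(Y=1) = 16/495
  weight(Y=2) = 32/1485
  weight(Y=3) = 64/1485
Total weight = 26/495 + 16/495 + 32/1485 + 64/1485 = 74/495
P(Y=0 | obs) = 26/495 / 74/495 = 13/37
P(Y=1 | obs) = 16/495 / 74/495 = 8/37
P(Y=2 | obs) = 32/1485 / 74/495 = 16/111
P(Y=3 | obs) = 64/1485 / 74/495 = 32/111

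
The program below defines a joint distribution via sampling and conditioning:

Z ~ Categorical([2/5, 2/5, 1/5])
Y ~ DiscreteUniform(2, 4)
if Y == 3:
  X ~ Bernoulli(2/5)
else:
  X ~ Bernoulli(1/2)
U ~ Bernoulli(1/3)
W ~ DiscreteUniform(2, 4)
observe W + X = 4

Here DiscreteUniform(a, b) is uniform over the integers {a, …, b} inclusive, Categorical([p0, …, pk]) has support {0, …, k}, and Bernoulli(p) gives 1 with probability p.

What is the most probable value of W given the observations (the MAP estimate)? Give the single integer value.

Enumerate traces; 36 have nonzero weight after conditioning:
  (Z=0, Y=2, X=0, U=0, W=4) weight 2/135
  (Z=0, Y=2, X=0, U=1, W=4) weight 1/135
  (Z=0, Y=2, X=1, U=0, W=3) weight 2/135
  (Z=0, Y=2, X=1, U=1, W=3) weight 1/135
  (Z=0, Y=3, X=0, U=0, W=4) weight 4/225
  (Z=0, Y=3, X=0, U=1, W=4) weight 2/225
  (Z=0, Y=3, X=1, U=0, W=3) weight 8/675
  (Z=0, Y=3, X=1, U=1, W=3) weight 4/675
  … 28 more
Group by W:
  weight(W=3) = 7/45
  weight(W=4) = 8/45
Total weight = 7/45 + 8/45 = 1/3
P(W=3 | obs) = 7/45 / 1/3 = 7/15
P(W=4 | obs) = 8/45 / 1/3 = 8/15
argmax = 4

argmax_v P(W = v | obs) = 4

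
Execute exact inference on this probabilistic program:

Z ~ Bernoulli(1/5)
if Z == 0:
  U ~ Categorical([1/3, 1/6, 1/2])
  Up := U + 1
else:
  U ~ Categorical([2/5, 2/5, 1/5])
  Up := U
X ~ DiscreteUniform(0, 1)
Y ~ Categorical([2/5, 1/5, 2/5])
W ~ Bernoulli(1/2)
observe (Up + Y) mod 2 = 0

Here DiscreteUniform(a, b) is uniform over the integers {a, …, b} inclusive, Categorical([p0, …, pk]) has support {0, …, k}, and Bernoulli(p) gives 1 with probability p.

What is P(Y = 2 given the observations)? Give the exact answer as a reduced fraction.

Enumerate traces; 36 have nonzero weight after conditioning:
  (Z=0, U=0, X=0, Y=1, W=0) weight 1/75
  (Z=0, U=0, X=0, Y=1, W=1) weight 1/75
  (Z=0, U=0, X=1, Y=1, W=0) weight 1/75
  (Z=0, U=0, X=1, Y=1, W=1) weight 1/75
  (Z=0, U=1, X=0, Y=0, W=0) weight 1/75
  (Z=0, U=1, X=0, Y=0, W=1) weight 1/75
  (Z=0, U=1, X=0, Y=2, W=0) weight 1/75
  (Z=0, U=1, X=0, Y=2, W=1) weight 1/75
  … 28 more
Group by Y:
  weight(Y=0) = 38/375
  weight(Y=1) = 56/375
  weight(Y=2) = 38/375
Total weight = 38/375 + 56/375 + 38/375 = 44/125
P(Y=0 | obs) = 38/375 / 44/125 = 19/66
P(Y=1 | obs) = 56/375 / 44/125 = 14/33
P(Y=2 | obs) = 38/375 / 44/125 = 19/66

P(Y = 2 | obs) = 19/66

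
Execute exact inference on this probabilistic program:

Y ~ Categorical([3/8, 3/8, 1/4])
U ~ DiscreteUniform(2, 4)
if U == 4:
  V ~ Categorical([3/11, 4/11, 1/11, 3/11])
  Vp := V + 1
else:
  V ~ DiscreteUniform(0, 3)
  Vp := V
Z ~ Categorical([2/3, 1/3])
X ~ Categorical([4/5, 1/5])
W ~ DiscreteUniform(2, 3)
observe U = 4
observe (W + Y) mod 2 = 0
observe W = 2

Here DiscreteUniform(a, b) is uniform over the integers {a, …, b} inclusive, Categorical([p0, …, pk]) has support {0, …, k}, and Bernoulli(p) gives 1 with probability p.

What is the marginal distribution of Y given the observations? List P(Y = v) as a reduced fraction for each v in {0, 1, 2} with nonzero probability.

Enumerate traces; 32 have nonzero weight after conditioning:
  (Y=0, U=4, V=0, Z=0, X=0, W=2) weight 1/110
  (Y=0, U=4, V=0, Z=0, X=1, W=2) weight 1/440
  (Y=0, U=4, V=0, Z=1, X=0, W=2) weight 1/220
  (Y=0, U=4, V=0, Z=1, X=1, W=2) weight 1/880
  (Y=0, U=4, V=1, Z=0, X=0, W=2) weight 2/165
  (Y=0, U=4, V=1, Z=0, X=1, W=2) weight 1/330
  (Y=0, U=4, V=1, Z=1, X=0, W=2) weight 1/165
  (Y=0, U=4, V=1, Z=1, X=1, W=2) weight 1/660
  (Y=2, U=4, V=0, Z=0, X=0, W=2) weight 1/165
  … 23 more
Group by Y:
  weight(Y=0) = 1/16
  weight(Y=2) = 1/24
Total weight = 1/16 + 1/24 = 5/48
P(Y=0 | obs) = 1/16 / 5/48 = 3/5
P(Y=2 | obs) = 1/24 / 5/48 = 2/5

P(Y=0) = 3/5, P(Y=2) = 2/5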